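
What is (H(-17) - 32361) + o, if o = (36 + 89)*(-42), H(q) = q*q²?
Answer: -42524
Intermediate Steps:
H(q) = q³
o = -5250 (o = 125*(-42) = -5250)
(H(-17) - 32361) + o = ((-17)³ - 32361) - 5250 = (-4913 - 32361) - 5250 = -37274 - 5250 = -42524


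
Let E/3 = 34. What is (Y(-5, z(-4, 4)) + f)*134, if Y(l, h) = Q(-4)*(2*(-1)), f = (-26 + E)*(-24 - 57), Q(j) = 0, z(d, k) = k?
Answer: -824904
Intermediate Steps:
E = 102 (E = 3*34 = 102)
f = -6156 (f = (-26 + 102)*(-24 - 57) = 76*(-81) = -6156)
Y(l, h) = 0 (Y(l, h) = 0*(2*(-1)) = 0*(-2) = 0)
(Y(-5, z(-4, 4)) + f)*134 = (0 - 6156)*134 = -6156*134 = -824904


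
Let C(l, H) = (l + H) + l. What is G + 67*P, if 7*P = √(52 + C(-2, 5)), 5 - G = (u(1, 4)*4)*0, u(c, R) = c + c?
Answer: 5 + 67*√53/7 ≈ 74.681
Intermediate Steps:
u(c, R) = 2*c
G = 5 (G = 5 - (2*1)*4*0 = 5 - 2*4*0 = 5 - 8*0 = 5 - 1*0 = 5 + 0 = 5)
C(l, H) = H + 2*l (C(l, H) = (H + l) + l = H + 2*l)
P = √53/7 (P = √(52 + (5 + 2*(-2)))/7 = √(52 + (5 - 4))/7 = √(52 + 1)/7 = √53/7 ≈ 1.0400)
G + 67*P = 5 + 67*(√53/7) = 5 + 67*√53/7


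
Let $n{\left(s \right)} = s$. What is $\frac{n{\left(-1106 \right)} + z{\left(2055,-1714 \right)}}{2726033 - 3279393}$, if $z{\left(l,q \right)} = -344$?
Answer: $\frac{145}{55336} \approx 0.0026204$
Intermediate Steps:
$\frac{n{\left(-1106 \right)} + z{\left(2055,-1714 \right)}}{2726033 - 3279393} = \frac{-1106 - 344}{2726033 - 3279393} = - \frac{1450}{-553360} = \left(-1450\right) \left(- \frac{1}{553360}\right) = \frac{145}{55336}$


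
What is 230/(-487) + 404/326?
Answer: 60884/79381 ≈ 0.76698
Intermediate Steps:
230/(-487) + 404/326 = 230*(-1/487) + 404*(1/326) = -230/487 + 202/163 = 60884/79381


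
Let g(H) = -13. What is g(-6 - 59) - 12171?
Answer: -12184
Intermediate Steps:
g(-6 - 59) - 12171 = -13 - 12171 = -12184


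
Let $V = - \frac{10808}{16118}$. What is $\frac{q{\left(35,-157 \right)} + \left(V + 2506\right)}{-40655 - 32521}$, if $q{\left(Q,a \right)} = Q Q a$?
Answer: $\frac{1529756725}{589725384} \approx 2.594$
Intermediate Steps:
$V = - \frac{5404}{8059}$ ($V = \left(-10808\right) \frac{1}{16118} = - \frac{5404}{8059} \approx -0.67056$)
$q{\left(Q,a \right)} = a Q^{2}$
$\frac{q{\left(35,-157 \right)} + \left(V + 2506\right)}{-40655 - 32521} = \frac{- 157 \cdot 35^{2} + \left(- \frac{5404}{8059} + 2506\right)}{-40655 - 32521} = \frac{\left(-157\right) 1225 + \frac{20190450}{8059}}{-73176} = \left(-192325 + \frac{20190450}{8059}\right) \left(- \frac{1}{73176}\right) = \left(- \frac{1529756725}{8059}\right) \left(- \frac{1}{73176}\right) = \frac{1529756725}{589725384}$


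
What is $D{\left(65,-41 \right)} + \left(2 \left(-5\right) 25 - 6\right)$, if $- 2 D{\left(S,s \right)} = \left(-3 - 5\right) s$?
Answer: $-420$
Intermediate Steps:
$D{\left(S,s \right)} = 4 s$ ($D{\left(S,s \right)} = - \frac{\left(-3 - 5\right) s}{2} = - \frac{\left(-8\right) s}{2} = 4 s$)
$D{\left(65,-41 \right)} + \left(2 \left(-5\right) 25 - 6\right) = 4 \left(-41\right) + \left(2 \left(-5\right) 25 - 6\right) = -164 - 256 = -420$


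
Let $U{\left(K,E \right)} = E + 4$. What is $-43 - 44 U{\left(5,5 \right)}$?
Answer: $-439$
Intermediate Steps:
$U{\left(K,E \right)} = 4 + E$
$-43 - 44 U{\left(5,5 \right)} = -43 - 44 \left(4 + 5\right) = -43 - 396 = -439$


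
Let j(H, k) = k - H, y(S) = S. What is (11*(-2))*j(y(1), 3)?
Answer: -44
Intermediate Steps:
(11*(-2))*j(y(1), 3) = (11*(-2))*(3 - 1*1) = -22*(3 - 1) = -22*2 = -44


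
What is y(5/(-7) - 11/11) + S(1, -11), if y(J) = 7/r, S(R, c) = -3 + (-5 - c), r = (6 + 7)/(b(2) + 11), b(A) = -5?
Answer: 81/13 ≈ 6.2308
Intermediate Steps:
r = 13/6 (r = (6 + 7)/(-5 + 11) = 13/6 ≈ 2.1667)
S(R, c) = -8 - c
y(J) = 42/13 (y(J) = 7/(13/6) = 7*(6/13) = 42/13)
y(5/(-7) - 11/11) + S(1, -11) = 42/13 + (-8 - 1*(-11)) = 42/13 + (-8 + 11) = 42/13 + 3 = 81/13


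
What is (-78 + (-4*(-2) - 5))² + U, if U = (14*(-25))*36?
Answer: -6975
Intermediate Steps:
U = -12600 (U = -350*36 = -12600)
(-78 + (-4*(-2) - 5))² + U = (-78 + (-4*(-2) - 5))² - 12600 = (-78 + (8 - 5))² - 12600 = (-78 + 3)² - 12600 = (-75)² - 12600 = 5625 - 12600 = -6975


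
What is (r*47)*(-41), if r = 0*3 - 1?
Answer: 1927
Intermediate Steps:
r = -1 (r = 0 - 1 = -1)
(r*47)*(-41) = -1*47*(-41) = -47*(-41) = 1927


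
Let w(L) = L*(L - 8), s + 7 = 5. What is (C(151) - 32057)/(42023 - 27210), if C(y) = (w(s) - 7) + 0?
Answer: -32044/14813 ≈ -2.1632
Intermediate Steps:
s = -2 (s = -7 + 5 = -2)
w(L) = L*(-8 + L)
C(y) = 13 (C(y) = (-2*(-8 - 2) - 7) + 0 = (-2*(-10) - 7) + 0 = (20 - 7) + 0 = 13 + 0 = 13)
(C(151) - 32057)/(42023 - 27210) = (13 - 32057)/(42023 - 27210) = -32044/14813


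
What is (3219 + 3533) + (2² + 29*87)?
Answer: 9279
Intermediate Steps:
(3219 + 3533) + (2² + 29*87) = 6752 + (4 + 2523) = 6752 + 2527 = 9279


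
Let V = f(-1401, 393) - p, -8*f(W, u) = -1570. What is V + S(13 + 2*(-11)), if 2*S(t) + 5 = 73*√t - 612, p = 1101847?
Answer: -4407837/4 + 219*I/2 ≈ -1.102e+6 + 109.5*I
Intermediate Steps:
f(W, u) = 785/4 (f(W, u) = -⅛*(-1570) = 785/4)
S(t) = -617/2 + 73*√t/2 (S(t) = -5/2 + (73*√t - 612)/2 = -5/2 + (-612 + 73*√t)/2 = -5/2 + (-306 + 73*√t/2) = -617/2 + 73*√t/2)
V = -4406603/4 (V = 785/4 - 1*1101847 = 785/4 - 1101847 = -4406603/4 ≈ -1.1017e+6)
V + S(13 + 2*(-11)) = -4406603/4 + (-617/2 + 73*√(13 + 2*(-11))/2) = -4406603/4 + (-617/2 + 73*√(13 - 22)/2) = -4406603/4 + (-617/2 + 73*√(-9)/2) = -4406603/4 + (-617/2 + 73*(3*I)/2) = -4406603/4 + (-617/2 + 219*I/2) = -4407837/4 + 219*I/2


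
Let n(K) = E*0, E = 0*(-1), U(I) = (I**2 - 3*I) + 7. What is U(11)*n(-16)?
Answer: 0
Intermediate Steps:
U(I) = 7 + I**2 - 3*I
E = 0
n(K) = 0 (n(K) = 0*0 = 0)
U(11)*n(-16) = (7 + 11**2 - 3*11)*0 = (7 + 121 - 33)*0 = 95*0 = 0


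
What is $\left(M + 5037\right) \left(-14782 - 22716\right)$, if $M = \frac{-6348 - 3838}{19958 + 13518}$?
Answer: $- \frac{1580619689537}{8369} \approx -1.8887 \cdot 10^{8}$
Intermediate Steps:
$M = - \frac{5093}{16738}$ ($M = - \frac{10186}{33476} = \left(-10186\right) \frac{1}{33476} = - \frac{5093}{16738} \approx -0.30428$)
$\left(M + 5037\right) \left(-14782 - 22716\right) = \left(- \frac{5093}{16738} + 5037\right) \left(-14782 - 22716\right) = \frac{84304213}{16738} \left(-37498\right) = - \frac{1580619689537}{8369}$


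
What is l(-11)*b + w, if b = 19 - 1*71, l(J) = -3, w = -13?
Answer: 143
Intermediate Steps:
b = -52 (b = 19 - 71 = -52)
l(-11)*b + w = -3*(-52) - 13 = 156 - 13 = 143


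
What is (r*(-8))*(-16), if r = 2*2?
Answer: 512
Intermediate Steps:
r = 4
(r*(-8))*(-16) = (4*(-8))*(-16) = -32*(-16) = 512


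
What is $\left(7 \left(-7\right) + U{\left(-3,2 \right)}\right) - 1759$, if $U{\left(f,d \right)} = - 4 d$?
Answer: $-1816$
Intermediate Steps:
$\left(7 \left(-7\right) + U{\left(-3,2 \right)}\right) - 1759 = \left(7 \left(-7\right) - 8\right) - 1759 = \left(-49 - 8\right) - 1759 = -57 - 1759 = -1816$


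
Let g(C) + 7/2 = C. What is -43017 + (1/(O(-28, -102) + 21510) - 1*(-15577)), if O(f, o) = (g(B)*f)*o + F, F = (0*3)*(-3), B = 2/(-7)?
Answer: -293553119/10698 ≈ -27440.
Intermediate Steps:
B = -2/7 (B = 2*(-⅐) = -2/7 ≈ -0.28571)
g(C) = -7/2 + C
F = 0 (F = 0*(-3) = 0)
O(f, o) = -53*f*o/14 (O(f, o) = ((-7/2 - 2/7)*f)*o + 0 = (-53*f/14)*o + 0 = -53*f*o/14 + 0 = -53*f*o/14)
-43017 + (1/(O(-28, -102) + 21510) - 1*(-15577)) = -43017 + (1/(-53/14*(-28)*(-102) + 21510) - 1*(-15577)) = -43017 + (1/(-10812 + 21510) + 15577) = -43017 + (1/10698 + 15577) = -43017 + 166642747/10698 = -293553119/10698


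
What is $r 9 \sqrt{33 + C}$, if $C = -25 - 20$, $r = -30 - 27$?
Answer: $- 1026 i \sqrt{3} \approx - 1777.1 i$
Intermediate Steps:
$r = -57$
$C = -45$ ($C = -25 - 20 = -45$)
$r 9 \sqrt{33 + C} = \left(-57\right) 9 \sqrt{33 - 45} = - 513 \sqrt{-12} = - 513 \cdot 2 i \sqrt{3} = - 1026 i \sqrt{3}$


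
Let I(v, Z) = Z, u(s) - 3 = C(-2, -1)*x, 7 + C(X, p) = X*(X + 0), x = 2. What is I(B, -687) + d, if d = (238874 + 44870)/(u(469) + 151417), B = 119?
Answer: -51868837/75707 ≈ -685.13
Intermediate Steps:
C(X, p) = -7 + X² (C(X, p) = -7 + X*(X + 0) = -7 + X*X = -7 + X²)
u(s) = -3 (u(s) = 3 + (-7 + (-2)²)*2 = 3 + (-7 + 4)*2 = 3 - 3*2 = 3 - 6 = -3)
d = 141872/75707 (d = (238874 + 44870)/(-3 + 151417) = 283744/151414 = 283744*(1/151414) = 141872/75707 ≈ 1.8740)
I(B, -687) + d = -687 + 141872/75707 = -51868837/75707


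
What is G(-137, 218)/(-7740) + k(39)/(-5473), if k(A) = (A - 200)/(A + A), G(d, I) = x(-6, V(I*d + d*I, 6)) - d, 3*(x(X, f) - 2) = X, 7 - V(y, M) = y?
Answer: -9539723/550693260 ≈ -0.017323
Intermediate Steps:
V(y, M) = 7 - y
x(X, f) = 2 + X/3
G(d, I) = -d (G(d, I) = (2 + (⅓)*(-6)) - d = (2 - 2) - d = 0 - d = -d)
k(A) = (-200 + A)/(2*A) (k(A) = (-200 + A)/((2*A)) = (-200 + A)*(1/(2*A)) = (-200 + A)/(2*A))
G(-137, 218)/(-7740) + k(39)/(-5473) = -1*(-137)/(-7740) + ((½)*(-200 + 39)/39)/(-5473) = 137*(-1/7740) + ((½)*(1/39)*(-161))*(-1/5473) = -137/7740 - 161/78*(-1/5473) = -137/7740 + 161/426894 = -9539723/550693260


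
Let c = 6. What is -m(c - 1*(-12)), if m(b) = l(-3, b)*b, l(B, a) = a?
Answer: -324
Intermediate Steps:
m(b) = b² (m(b) = b*b = b²)
-m(c - 1*(-12)) = -(6 - 1*(-12))² = -(6 + 12)² = -1*18² = -1*324 = -324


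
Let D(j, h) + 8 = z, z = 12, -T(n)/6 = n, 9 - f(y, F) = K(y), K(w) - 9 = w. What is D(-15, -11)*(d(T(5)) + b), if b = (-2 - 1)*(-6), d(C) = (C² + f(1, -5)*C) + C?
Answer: 3672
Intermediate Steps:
K(w) = 9 + w
f(y, F) = -y (f(y, F) = 9 - (9 + y) = 9 + (-9 - y) = -y)
T(n) = -6*n
D(j, h) = 4 (D(j, h) = -8 + 12 = 4)
d(C) = C² (d(C) = (C² + (-1*1)*C) + C = (C² - C) + C = C²)
b = 18 (b = -3*(-6) = 18)
D(-15, -11)*(d(T(5)) + b) = 4*((-6*5)² + 18) = 4*((-30)² + 18) = 4*(900 + 18) = 4*918 = 3672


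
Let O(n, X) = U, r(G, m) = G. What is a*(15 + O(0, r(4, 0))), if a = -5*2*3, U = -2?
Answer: -390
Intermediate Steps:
a = -30 (a = -10*3 = -30)
O(n, X) = -2
a*(15 + O(0, r(4, 0))) = -30*(15 - 2) = -30*13 = -390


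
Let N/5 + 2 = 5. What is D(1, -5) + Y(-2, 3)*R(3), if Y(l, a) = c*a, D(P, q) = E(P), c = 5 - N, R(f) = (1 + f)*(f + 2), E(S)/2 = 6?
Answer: -588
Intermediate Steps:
N = 15 (N = -10 + 5*5 = -10 + 25 = 15)
E(S) = 12 (E(S) = 2*6 = 12)
R(f) = (1 + f)*(2 + f)
c = -10 (c = 5 - 1*15 = 5 - 15 = -10)
D(P, q) = 12
Y(l, a) = -10*a
D(1, -5) + Y(-2, 3)*R(3) = 12 + (-10*3)*(2 + 3² + 3*3) = 12 - 30*(2 + 9 + 9) = 12 - 30*20 = 12 - 600 = -588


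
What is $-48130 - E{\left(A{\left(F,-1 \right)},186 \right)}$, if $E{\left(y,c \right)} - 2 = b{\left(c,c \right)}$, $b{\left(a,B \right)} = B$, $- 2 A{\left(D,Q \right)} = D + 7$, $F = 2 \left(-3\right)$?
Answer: $-48318$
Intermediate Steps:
$F = -6$
$A{\left(D,Q \right)} = - \frac{7}{2} - \frac{D}{2}$ ($A{\left(D,Q \right)} = - \frac{D + 7}{2} = - \frac{7 + D}{2} = - \frac{7}{2} - \frac{D}{2}$)
$E{\left(y,c \right)} = 2 + c$
$-48130 - E{\left(A{\left(F,-1 \right)},186 \right)} = -48130 - \left(2 + 186\right) = -48130 - 188 = -48318$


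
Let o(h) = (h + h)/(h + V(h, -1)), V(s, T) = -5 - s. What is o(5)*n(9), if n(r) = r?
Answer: -18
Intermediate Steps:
o(h) = -2*h/5 (o(h) = (h + h)/(h + (-5 - h)) = (2*h)/(-5) = (2*h)*(-⅕) = -2*h/5)
o(5)*n(9) = -⅖*5*9 = -2*9 = -18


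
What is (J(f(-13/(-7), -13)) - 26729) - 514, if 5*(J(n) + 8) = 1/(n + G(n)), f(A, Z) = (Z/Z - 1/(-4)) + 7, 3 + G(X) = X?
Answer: -3678883/135 ≈ -27251.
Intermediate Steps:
G(X) = -3 + X
f(A, Z) = 33/4 (f(A, Z) = (1 - 1*(-¼)) + 7 = (1 + ¼) + 7 = 5/4 + 7 = 33/4)
J(n) = -8 + 1/(5*(-3 + 2*n)) (J(n) = -8 + 1/(5*(n + (-3 + n))) = -8 + 1/(5*(-3 + 2*n)))
(J(f(-13/(-7), -13)) - 26729) - 514 = ((121 - 80*33/4)/(5*(-3 + 2*(33/4))) - 26729) - 514 = ((121 - 660)/(5*(-3 + 33/2)) - 26729) - 514 = ((⅕)*(-539)/(27/2) - 26729) - 514 = ((⅕)*(2/27)*(-539) - 26729) - 514 = (-1078/135 - 26729) - 514 = -3609493/135 - 514 = -3678883/135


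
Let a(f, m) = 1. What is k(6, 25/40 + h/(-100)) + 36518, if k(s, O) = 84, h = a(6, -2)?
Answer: 36602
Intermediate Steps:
h = 1
k(6, 25/40 + h/(-100)) + 36518 = 84 + 36518 = 36602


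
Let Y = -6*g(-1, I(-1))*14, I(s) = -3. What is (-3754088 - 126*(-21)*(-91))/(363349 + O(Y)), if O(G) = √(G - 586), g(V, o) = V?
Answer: -1451533473026/132022496303 + 3994874*I*√502/132022496303 ≈ -10.995 + 0.00067796*I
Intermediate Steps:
Y = 84 (Y = -6*(-1)*14 = 6*14 = 84)
O(G) = √(-586 + G)
(-3754088 - 126*(-21)*(-91))/(363349 + O(Y)) = (-3754088 - 126*(-21)*(-91))/(363349 + √(-586 + 84)) = (-3754088 + 2646*(-91))/(363349 + √(-502)) = (-3754088 - 240786)/(363349 + I*√502) = -3994874/(363349 + I*√502)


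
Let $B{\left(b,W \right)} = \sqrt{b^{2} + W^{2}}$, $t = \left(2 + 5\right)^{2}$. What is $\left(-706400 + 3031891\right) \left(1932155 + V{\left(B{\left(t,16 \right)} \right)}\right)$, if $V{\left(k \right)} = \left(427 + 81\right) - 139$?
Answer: $4494067169284$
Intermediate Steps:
$t = 49$ ($t = 7^{2} = 49$)
$B{\left(b,W \right)} = \sqrt{W^{2} + b^{2}}$
$V{\left(k \right)} = 369$ ($V{\left(k \right)} = 508 - 139 = 369$)
$\left(-706400 + 3031891\right) \left(1932155 + V{\left(B{\left(t,16 \right)} \right)}\right) = \left(-706400 + 3031891\right) \left(1932155 + 369\right) = 2325491 \cdot 1932524 = 4494067169284$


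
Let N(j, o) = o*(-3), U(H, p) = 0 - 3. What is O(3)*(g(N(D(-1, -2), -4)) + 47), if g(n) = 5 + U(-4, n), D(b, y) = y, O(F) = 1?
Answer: 49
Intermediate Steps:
U(H, p) = -3
N(j, o) = -3*o
g(n) = 2 (g(n) = 5 - 3 = 2)
O(3)*(g(N(D(-1, -2), -4)) + 47) = 1*(2 + 47) = 1*49 = 49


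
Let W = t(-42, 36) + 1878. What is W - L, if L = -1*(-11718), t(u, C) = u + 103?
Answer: -9779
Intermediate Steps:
t(u, C) = 103 + u
W = 1939 (W = (103 - 42) + 1878 = 61 + 1878 = 1939)
L = 11718
W - L = 1939 - 1*11718 = 1939 - 11718 = -9779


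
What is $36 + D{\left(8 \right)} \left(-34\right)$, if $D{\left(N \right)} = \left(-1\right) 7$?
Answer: $274$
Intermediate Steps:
$D{\left(N \right)} = -7$
$36 + D{\left(8 \right)} \left(-34\right) = 36 - -238 = 36 + 238 = 274$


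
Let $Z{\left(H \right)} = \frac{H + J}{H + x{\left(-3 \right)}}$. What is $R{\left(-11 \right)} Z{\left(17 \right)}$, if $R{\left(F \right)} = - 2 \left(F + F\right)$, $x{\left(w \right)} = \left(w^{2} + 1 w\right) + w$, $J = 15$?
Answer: $\frac{352}{5} \approx 70.4$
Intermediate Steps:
$x{\left(w \right)} = w^{2} + 2 w$ ($x{\left(w \right)} = \left(w^{2} + w\right) + w = \left(w + w^{2}\right) + w = w^{2} + 2 w$)
$R{\left(F \right)} = - 4 F$ ($R{\left(F \right)} = - 2 \cdot 2 F = - 4 F$)
$Z{\left(H \right)} = \frac{15 + H}{3 + H}$ ($Z{\left(H \right)} = \frac{H + 15}{H - 3 \left(2 - 3\right)} = \frac{15 + H}{H - -3} = \frac{15 + H}{H + 3} = \frac{15 + H}{3 + H}$)
$R{\left(-11 \right)} Z{\left(17 \right)} = \left(-4\right) \left(-11\right) \frac{15 + 17}{3 + 17} = 44 \cdot \frac{1}{20} \cdot 32 = 44 \cdot \frac{8}{5} = \frac{352}{5}$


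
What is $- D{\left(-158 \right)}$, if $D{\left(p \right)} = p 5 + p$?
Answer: $948$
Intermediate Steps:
$D{\left(p \right)} = 6 p$ ($D{\left(p \right)} = 5 p + p = 6 p$)
$- D{\left(-158 \right)} = - 6 \left(-158\right) = \left(-1\right) \left(-948\right) = 948$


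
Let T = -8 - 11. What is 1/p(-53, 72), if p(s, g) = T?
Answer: -1/19 ≈ -0.052632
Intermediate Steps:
T = -19
p(s, g) = -19
1/p(-53, 72) = 1/(-19) = -1/19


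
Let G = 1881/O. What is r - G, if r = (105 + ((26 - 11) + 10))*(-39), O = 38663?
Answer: -196023291/38663 ≈ -5070.0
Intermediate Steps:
r = -5070 (r = (105 + (15 + 10))*(-39) = (105 + 25)*(-39) = 130*(-39) = -5070)
G = 1881/38663 ≈ 0.048651
r - G = -5070 - 1*1881/38663 = -5070 - 1881/38663 = -196023291/38663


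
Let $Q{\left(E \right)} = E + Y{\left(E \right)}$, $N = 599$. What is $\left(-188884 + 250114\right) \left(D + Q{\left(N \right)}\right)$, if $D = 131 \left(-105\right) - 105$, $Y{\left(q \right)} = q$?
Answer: $-775294260$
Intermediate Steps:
$Q{\left(E \right)} = 2 E$ ($Q{\left(E \right)} = E + E = 2 E$)
$D = -13860$ ($D = -13755 - 105 = -13860$)
$\left(-188884 + 250114\right) \left(D + Q{\left(N \right)}\right) = \left(-188884 + 250114\right) \left(-13860 + 2 \cdot 599\right) = 61230 \left(-13860 + 1198\right) = 61230 \left(-12662\right) = -775294260$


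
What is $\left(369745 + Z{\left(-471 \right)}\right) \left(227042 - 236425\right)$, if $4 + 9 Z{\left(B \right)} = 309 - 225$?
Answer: $- \frac{31224606655}{9} \approx -3.4694 \cdot 10^{9}$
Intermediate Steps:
$Z{\left(B \right)} = \frac{80}{9}$ ($Z{\left(B \right)} = - \frac{4}{9} + \frac{309 - 225}{9} = - \frac{4}{9} + \frac{1}{9} \cdot 84 = - \frac{4}{9} + \frac{28}{3} = \frac{80}{9}$)
$\left(369745 + Z{\left(-471 \right)}\right) \left(227042 - 236425\right) = \left(369745 + \frac{80}{9}\right) \left(227042 - 236425\right) = \frac{3327785}{9} \left(-9383\right) = - \frac{31224606655}{9}$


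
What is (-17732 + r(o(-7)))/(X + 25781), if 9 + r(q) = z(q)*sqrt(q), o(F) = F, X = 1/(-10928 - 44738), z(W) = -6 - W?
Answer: -987570506/1435125145 + 55666*I*sqrt(7)/1435125145 ≈ -0.68814 + 0.00010262*I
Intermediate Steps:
X = -1/55666 (X = 1/(-55666) = -1/55666 ≈ -1.7964e-5)
r(q) = -9 + sqrt(q)*(-6 - q) (r(q) = -9 + (-6 - q)*sqrt(q) = -9 + sqrt(q)*(-6 - q))
(-17732 + r(o(-7)))/(X + 25781) = (-17732 + (-9 - sqrt(-7)*(6 - 7)))/(-1/55666 + 25781) = (-17732 + (-9 - 1*I*sqrt(7)*(-1)))/(1435125145/55666) = (-17732 + (-9 + I*sqrt(7)))*(55666/1435125145) = (-17741 + I*sqrt(7))*(55666/1435125145) = -987570506/1435125145 + 55666*I*sqrt(7)/1435125145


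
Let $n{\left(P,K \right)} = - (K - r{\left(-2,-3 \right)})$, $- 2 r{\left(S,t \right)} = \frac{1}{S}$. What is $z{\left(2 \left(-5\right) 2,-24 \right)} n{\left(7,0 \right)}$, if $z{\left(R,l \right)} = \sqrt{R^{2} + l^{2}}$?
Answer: $\sqrt{61} \approx 7.8102$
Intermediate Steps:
$r{\left(S,t \right)} = - \frac{1}{2 S}$
$n{\left(P,K \right)} = \frac{1}{4} - K$ ($n{\left(P,K \right)} = - (K - - \frac{1}{2 \left(-2\right)}) = - (K - \left(- \frac{1}{2}\right) \left(- \frac{1}{2}\right)) = - (K - \frac{1}{4}) = - (- \frac{1}{4} + K) = \frac{1}{4} - K$)
$z{\left(2 \left(-5\right) 2,-24 \right)} n{\left(7,0 \right)} = \sqrt{\left(2 \left(-5\right) 2\right)^{2} + \left(-24\right)^{2}} \left(\frac{1}{4} - 0\right) = \sqrt{\left(\left(-10\right) 2\right)^{2} + 576} \left(\frac{1}{4} + 0\right) = \sqrt{\left(-20\right)^{2} + 576} \cdot \frac{1}{4} = \sqrt{400 + 576} \cdot \frac{1}{4} = \sqrt{976} \cdot \frac{1}{4} = 4 \sqrt{61} \cdot \frac{1}{4} = \sqrt{61}$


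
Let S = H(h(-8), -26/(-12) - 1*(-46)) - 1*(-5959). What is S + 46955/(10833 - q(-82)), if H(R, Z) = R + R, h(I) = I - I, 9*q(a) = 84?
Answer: 193635554/32471 ≈ 5963.3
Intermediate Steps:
q(a) = 28/3 (q(a) = (⅑)*84 = 28/3)
h(I) = 0
H(R, Z) = 2*R
S = 5959 (S = 2*0 - 1*(-5959) = 0 + 5959 = 5959)
S + 46955/(10833 - q(-82)) = 5959 + 46955/(10833 - 1*28/3) = 5959 + 46955/(10833 - 28/3) = 5959 + 46955/(32471/3) = 5959 + 46955*(3/32471) = 5959 + 140865/32471 = 193635554/32471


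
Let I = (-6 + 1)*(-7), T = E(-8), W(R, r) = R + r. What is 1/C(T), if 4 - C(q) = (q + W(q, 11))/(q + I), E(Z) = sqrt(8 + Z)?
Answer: 35/129 ≈ 0.27132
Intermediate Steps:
T = 0 (T = sqrt(8 - 8) = sqrt(0) = 0)
I = 35 (I = -5*(-7) = 35)
C(q) = 4 - (11 + 2*q)/(35 + q) (C(q) = 4 - (q + (q + 11))/(q + 35) = 4 - (q + (11 + q))/(35 + q) = 4 - (11 + 2*q)/(35 + q))
1/C(T) = 1/((129 + 2*0)/(35 + 0)) = 1/((129 + 0)/35) = 1/((1/35)*129) = 1/(129/35) = 35/129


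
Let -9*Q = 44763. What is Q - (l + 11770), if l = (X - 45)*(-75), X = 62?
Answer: -46406/3 ≈ -15469.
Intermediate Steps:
Q = -14921/3 (Q = -⅑*44763 = -14921/3 ≈ -4973.7)
l = -1275 (l = (62 - 45)*(-75) = 17*(-75) = -1275)
Q - (l + 11770) = -14921/3 - (-1275 + 11770) = -14921/3 - 1*10495 = -14921/3 - 10495 = -46406/3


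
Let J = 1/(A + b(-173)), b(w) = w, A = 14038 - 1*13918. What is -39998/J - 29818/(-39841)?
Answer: 84458726672/39841 ≈ 2.1199e+6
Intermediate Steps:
A = 120 (A = 14038 - 13918 = 120)
J = -1/53 (J = 1/(120 - 173) = 1/(-53) = -1/53 ≈ -0.018868)
-39998/J - 29818/(-39841) = -39998/(-1/53) - 29818/(-39841) = -39998*(-53) - 29818*(-1/39841) = 2119894 + 29818/39841 = 84458726672/39841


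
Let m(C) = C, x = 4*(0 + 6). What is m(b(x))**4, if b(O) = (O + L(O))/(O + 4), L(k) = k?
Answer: 20736/2401 ≈ 8.6364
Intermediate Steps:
x = 24 (x = 4*6 = 24)
b(O) = 2*O/(4 + O) (b(O) = (O + O)/(O + 4) = (2*O)/(4 + O) = 2*O/(4 + O))
m(b(x))**4 = (2*24/(4 + 24))**4 = (2*24/28)**4 = (2*24*(1/28))**4 = (12/7)**4 = 20736/2401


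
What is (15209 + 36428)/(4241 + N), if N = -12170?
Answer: -51637/7929 ≈ -6.5124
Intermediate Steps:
(15209 + 36428)/(4241 + N) = (15209 + 36428)/(4241 - 12170) = 51637/(-7929) = 51637*(-1/7929) = -51637/7929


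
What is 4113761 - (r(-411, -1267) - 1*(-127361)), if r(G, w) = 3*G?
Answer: 3987633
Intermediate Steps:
4113761 - (r(-411, -1267) - 1*(-127361)) = 4113761 - (3*(-411) - 1*(-127361)) = 4113761 - (-1233 + 127361) = 4113761 - 1*126128 = 4113761 - 126128 = 3987633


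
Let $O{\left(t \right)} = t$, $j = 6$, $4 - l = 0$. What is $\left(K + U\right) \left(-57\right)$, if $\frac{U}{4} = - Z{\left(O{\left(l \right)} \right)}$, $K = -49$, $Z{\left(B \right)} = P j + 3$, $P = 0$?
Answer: $3477$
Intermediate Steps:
$l = 4$ ($l = 4 - 0 = 4 + 0 = 4$)
$Z{\left(B \right)} = 3$ ($Z{\left(B \right)} = 0 \cdot 6 + 3 = 0 + 3 = 3$)
$U = -12$ ($U = 4 \left(\left(-1\right) 3\right) = 4 \left(-3\right) = -12$)
$\left(K + U\right) \left(-57\right) = \left(-49 - 12\right) \left(-57\right) = \left(-61\right) \left(-57\right) = 3477$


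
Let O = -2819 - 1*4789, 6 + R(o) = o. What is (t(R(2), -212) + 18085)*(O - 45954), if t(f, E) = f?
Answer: -968454522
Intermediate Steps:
R(o) = -6 + o
O = -7608 (O = -2819 - 4789 = -7608)
(t(R(2), -212) + 18085)*(O - 45954) = ((-6 + 2) + 18085)*(-7608 - 45954) = (-4 + 18085)*(-53562) = 18081*(-53562) = -968454522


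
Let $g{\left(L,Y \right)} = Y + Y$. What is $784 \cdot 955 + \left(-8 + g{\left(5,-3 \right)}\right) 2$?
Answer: $748692$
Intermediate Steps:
$g{\left(L,Y \right)} = 2 Y$
$784 \cdot 955 + \left(-8 + g{\left(5,-3 \right)}\right) 2 = 784 \cdot 955 + \left(-8 + 2 \left(-3\right)\right) 2 = 748720 + \left(-8 - 6\right) 2 = 748720 - 28 = 748692$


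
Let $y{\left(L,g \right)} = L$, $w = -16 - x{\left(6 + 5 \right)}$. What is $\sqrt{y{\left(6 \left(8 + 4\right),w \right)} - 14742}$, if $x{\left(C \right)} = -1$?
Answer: $3 i \sqrt{1630} \approx 121.12 i$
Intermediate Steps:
$w = -15$ ($w = -16 - -1 = -16 + 1 = -15$)
$\sqrt{y{\left(6 \left(8 + 4\right),w \right)} - 14742} = \sqrt{6 \left(8 + 4\right) - 14742} = \sqrt{6 \cdot 12 - 14742} = \sqrt{72 - 14742} = \sqrt{-14670} = 3 i \sqrt{1630}$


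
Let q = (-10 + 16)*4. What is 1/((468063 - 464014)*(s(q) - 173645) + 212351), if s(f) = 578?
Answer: -1/700535932 ≈ -1.4275e-9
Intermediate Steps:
q = 24 (q = 6*4 = 24)
1/((468063 - 464014)*(s(q) - 173645) + 212351) = 1/((468063 - 464014)*(578 - 173645) + 212351) = 1/(4049*(-173067) + 212351) = 1/(-700748283 + 212351) = 1/(-700535932) = -1/700535932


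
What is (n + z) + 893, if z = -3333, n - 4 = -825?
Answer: -3261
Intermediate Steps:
n = -821 (n = 4 - 825 = -821)
(n + z) + 893 = (-821 - 3333) + 893 = -4154 + 893 = -3261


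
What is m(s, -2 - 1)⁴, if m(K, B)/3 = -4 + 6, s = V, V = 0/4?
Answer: 1296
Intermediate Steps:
V = 0 (V = 0*(¼) = 0)
s = 0
m(K, B) = 6 (m(K, B) = 3*(-4 + 6) = 3*2 = 6)
m(s, -2 - 1)⁴ = 6⁴ = 1296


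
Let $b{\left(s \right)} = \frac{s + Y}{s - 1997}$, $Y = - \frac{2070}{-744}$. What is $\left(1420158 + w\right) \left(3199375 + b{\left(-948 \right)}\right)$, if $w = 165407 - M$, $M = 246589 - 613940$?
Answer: $\frac{570421316961468903}{91295} \approx 6.2481 \cdot 10^{12}$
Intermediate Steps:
$Y = \frac{345}{124}$ ($Y = \left(-2070\right) \left(- \frac{1}{744}\right) = \frac{345}{124} \approx 2.7823$)
$M = -367351$
$b{\left(s \right)} = \frac{\frac{345}{124} + s}{-1997 + s}$ ($b{\left(s \right)} = \frac{s + \frac{345}{124}}{s - 1997} = \frac{\frac{345}{124} + s}{-1997 + s}$)
$w = 532758$ ($w = 165407 - -367351 = 165407 + 367351 = 532758$)
$\left(1420158 + w\right) \left(3199375 + b{\left(-948 \right)}\right) = \left(1420158 + 532758\right) \left(3199375 + \frac{\frac{345}{124} - 948}{-1997 - 948}\right) = 1952916 \left(3199375 + \frac{1}{-2945} \left(- \frac{117207}{124}\right)\right) = 1952916 \left(3199375 - - \frac{117207}{365180}\right) = 1952916 \left(3199375 + \frac{117207}{365180}\right) = 1952916 \cdot \frac{1168347879707}{365180} = \frac{570421316961468903}{91295}$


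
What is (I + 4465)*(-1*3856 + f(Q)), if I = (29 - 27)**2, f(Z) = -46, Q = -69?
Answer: -17438038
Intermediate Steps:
I = 4 (I = 2**2 = 4)
(I + 4465)*(-1*3856 + f(Q)) = (4 + 4465)*(-1*3856 - 46) = 4469*(-3856 - 46) = 4469*(-3902) = -17438038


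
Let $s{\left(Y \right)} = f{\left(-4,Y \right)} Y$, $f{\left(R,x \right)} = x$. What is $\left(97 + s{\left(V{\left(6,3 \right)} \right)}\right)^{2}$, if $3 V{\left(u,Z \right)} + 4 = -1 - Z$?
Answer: $\frac{877969}{81} \approx 10839.0$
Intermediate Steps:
$V{\left(u,Z \right)} = - \frac{5}{3} - \frac{Z}{3}$ ($V{\left(u,Z \right)} = - \frac{4}{3} + \frac{-1 - Z}{3} = - \frac{4}{3} - \left(\frac{1}{3} + \frac{Z}{3}\right) = - \frac{5}{3} - \frac{Z}{3}$)
$s{\left(Y \right)} = Y^{2}$ ($s{\left(Y \right)} = Y Y = Y^{2}$)
$\left(97 + s{\left(V{\left(6,3 \right)} \right)}\right)^{2} = \left(97 + \left(- \frac{5}{3} - 1\right)^{2}\right)^{2} = \left(97 + \left(- \frac{8}{3}\right)^{2}\right)^{2} = \left(97 + \frac{64}{9}\right)^{2} = \left(\frac{937}{9}\right)^{2} = \frac{877969}{81}$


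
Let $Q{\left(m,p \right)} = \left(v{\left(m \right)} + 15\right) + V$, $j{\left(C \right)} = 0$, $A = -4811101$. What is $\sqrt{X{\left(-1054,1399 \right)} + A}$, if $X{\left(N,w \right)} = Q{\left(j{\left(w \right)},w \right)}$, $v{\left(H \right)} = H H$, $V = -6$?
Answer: $26 i \sqrt{7117} \approx 2193.4 i$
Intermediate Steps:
$v{\left(H \right)} = H^{2}$
$Q{\left(m,p \right)} = 9 + m^{2}$ ($Q{\left(m,p \right)} = \left(m^{2} + 15\right) - 6 = \left(15 + m^{2}\right) - 6 = 9 + m^{2}$)
$X{\left(N,w \right)} = 9$ ($X{\left(N,w \right)} = 9 + 0^{2} = 9 + 0 = 9$)
$\sqrt{X{\left(-1054,1399 \right)} + A} = \sqrt{9 - 4811101} = \sqrt{-4811092} = 26 i \sqrt{7117}$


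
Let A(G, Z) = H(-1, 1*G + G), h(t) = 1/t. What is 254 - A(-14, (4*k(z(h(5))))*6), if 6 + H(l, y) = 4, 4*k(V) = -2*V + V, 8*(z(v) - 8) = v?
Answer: 256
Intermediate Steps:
z(v) = 8 + v/8
k(V) = -V/4 (k(V) = (-2*V + V)/4 = (-V)/4 = -V/4)
H(l, y) = -2 (H(l, y) = -6 + 4 = -2)
A(G, Z) = -2
254 - A(-14, (4*k(z(h(5))))*6) = 254 - 1*(-2) = 254 + 2 = 256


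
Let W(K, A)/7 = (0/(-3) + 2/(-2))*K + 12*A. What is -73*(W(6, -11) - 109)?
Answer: 78475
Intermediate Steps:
W(K, A) = -7*K + 84*A (W(K, A) = 7*((0/(-3) + 2/(-2))*K + 12*A) = 7*((0*(-⅓) + 2*(-½))*K + 12*A) = 7*((0 - 1)*K + 12*A) = 7*(-K + 12*A) = -7*K + 84*A)
-73*(W(6, -11) - 109) = -73*((-7*6 + 84*(-11)) - 109) = -73*((-42 - 924) - 109) = -73*(-966 - 109) = -73*(-1075) = 78475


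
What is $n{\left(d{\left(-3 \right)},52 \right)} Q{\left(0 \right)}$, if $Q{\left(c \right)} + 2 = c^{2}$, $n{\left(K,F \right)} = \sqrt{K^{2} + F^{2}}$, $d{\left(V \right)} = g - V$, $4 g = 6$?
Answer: $- \sqrt{10897} \approx -104.39$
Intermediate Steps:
$g = \frac{3}{2}$ ($g = \frac{1}{4} \cdot 6 = \frac{3}{2} \approx 1.5$)
$d{\left(V \right)} = \frac{3}{2} - V$
$n{\left(K,F \right)} = \sqrt{F^{2} + K^{2}}$
$Q{\left(c \right)} = -2 + c^{2}$
$n{\left(d{\left(-3 \right)},52 \right)} Q{\left(0 \right)} = \sqrt{52^{2} + \left(\frac{3}{2} - -3\right)^{2}} \left(-2 + 0^{2}\right) = \sqrt{2704 + \left(\frac{3}{2} + 3\right)^{2}} \left(-2 + 0\right) = \sqrt{2704 + \left(\frac{9}{2}\right)^{2}} \left(-2\right) = \sqrt{2704 + \frac{81}{4}} \left(-2\right) = \sqrt{\frac{10897}{4}} \left(-2\right) = \frac{\sqrt{10897}}{2} \left(-2\right) = - \sqrt{10897}$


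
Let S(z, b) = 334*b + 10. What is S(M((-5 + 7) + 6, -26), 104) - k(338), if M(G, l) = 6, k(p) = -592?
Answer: 35338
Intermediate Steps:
S(z, b) = 10 + 334*b
S(M((-5 + 7) + 6, -26), 104) - k(338) = (10 + 334*104) - 1*(-592) = (10 + 34736) + 592 = 34746 + 592 = 35338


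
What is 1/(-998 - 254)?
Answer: -1/1252 ≈ -0.00079872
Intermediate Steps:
1/(-998 - 254) = 1/(-1252) = -1/1252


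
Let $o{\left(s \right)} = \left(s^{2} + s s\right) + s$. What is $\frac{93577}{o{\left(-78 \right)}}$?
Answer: $\frac{93577}{12090} \approx 7.74$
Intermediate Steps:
$o{\left(s \right)} = s + 2 s^{2}$ ($o{\left(s \right)} = \left(s^{2} + s^{2}\right) + s = 2 s^{2} + s = s + 2 s^{2}$)
$\frac{93577}{o{\left(-78 \right)}} = \frac{93577}{\left(-78\right) \left(1 + 2 \left(-78\right)\right)} = \frac{93577}{\left(-78\right) \left(1 - 156\right)} = \frac{93577}{\left(-78\right) \left(-155\right)} = \frac{93577}{12090}$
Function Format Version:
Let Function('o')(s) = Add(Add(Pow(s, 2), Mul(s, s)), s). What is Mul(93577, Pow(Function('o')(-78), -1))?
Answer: Rational(93577, 12090) ≈ 7.7400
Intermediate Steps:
Function('o')(s) = Add(s, Mul(2, Pow(s, 2))) (Function('o')(s) = Add(Add(Pow(s, 2), Pow(s, 2)), s) = Add(Mul(2, Pow(s, 2)), s) = Add(s, Mul(2, Pow(s, 2))))
Mul(93577, Pow(Function('o')(-78), -1)) = Mul(93577, Pow(Mul(-78, Add(1, Mul(2, -78))), -1)) = Mul(93577, Pow(Mul(-78, Add(1, -156)), -1)) = Mul(93577, Pow(Mul(-78, -155), -1)) = Mul(93577, Pow(12090, -1)) = Mul(93577, Rational(1, 12090)) = Rational(93577, 12090)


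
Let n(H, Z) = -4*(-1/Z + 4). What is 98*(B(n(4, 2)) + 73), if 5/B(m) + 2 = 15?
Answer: 93492/13 ≈ 7191.7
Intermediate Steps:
n(H, Z) = -16 + 4/Z (n(H, Z) = -4*(4 - 1/Z) = -16 + 4/Z)
B(m) = 5/13 (B(m) = 5/(-2 + 15) = 5/13)
98*(B(n(4, 2)) + 73) = 98*(5/13 + 73) = 98*(954/13) = 93492/13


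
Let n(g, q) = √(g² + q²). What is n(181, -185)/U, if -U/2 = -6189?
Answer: √66986/12378 ≈ 0.020909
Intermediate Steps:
U = 12378 (U = -2*(-6189) = 12378)
n(181, -185)/U = √(181² + (-185)²)/12378 = √(32761 + 34225)*(1/12378) = √66986*(1/12378) = √66986/12378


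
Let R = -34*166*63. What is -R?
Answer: 355572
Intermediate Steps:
R = -355572 (R = -5644*63 = -355572)
-R = -1*(-355572) = 355572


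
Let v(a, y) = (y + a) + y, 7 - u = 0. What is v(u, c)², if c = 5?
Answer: 289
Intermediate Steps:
u = 7 (u = 7 - 1*0 = 7 + 0 = 7)
v(a, y) = a + 2*y (v(a, y) = (a + y) + y = a + 2*y)
v(u, c)² = (7 + 2*5)² = (7 + 10)² = 17² = 289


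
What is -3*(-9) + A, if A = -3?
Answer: 24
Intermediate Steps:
-3*(-9) + A = -3*(-9) - 3 = 27 - 3 = 24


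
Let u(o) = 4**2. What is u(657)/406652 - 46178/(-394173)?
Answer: 4696170706/40072809699 ≈ 0.11719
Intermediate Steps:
u(o) = 16
u(657)/406652 - 46178/(-394173) = 16/406652 - 46178/(-394173) = 16*(1/406652) - 46178*(-1/394173) = 4/101663 + 46178/394173 = 4696170706/40072809699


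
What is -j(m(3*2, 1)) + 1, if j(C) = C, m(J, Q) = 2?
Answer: -1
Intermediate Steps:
-j(m(3*2, 1)) + 1 = -1*2 + 1 = -2 + 1 = -1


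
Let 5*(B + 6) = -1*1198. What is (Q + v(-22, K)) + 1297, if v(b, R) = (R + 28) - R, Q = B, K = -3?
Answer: 5397/5 ≈ 1079.4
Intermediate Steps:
B = -1228/5 (B = -6 + (-1*1198)/5 = -6 + (⅕)*(-1198) = -6 - 1198/5 = -1228/5 ≈ -245.60)
Q = -1228/5 ≈ -245.60
v(b, R) = 28 (v(b, R) = (28 + R) - R = 28)
(Q + v(-22, K)) + 1297 = (-1228/5 + 28) + 1297 = -1088/5 + 1297 = 5397/5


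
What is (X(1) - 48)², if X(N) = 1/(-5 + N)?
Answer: 37249/16 ≈ 2328.1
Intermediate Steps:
(X(1) - 48)² = (1/(-5 + 1) - 48)² = (1/(-4) - 48)² = (-¼ - 48)² = (-193/4)² = 37249/16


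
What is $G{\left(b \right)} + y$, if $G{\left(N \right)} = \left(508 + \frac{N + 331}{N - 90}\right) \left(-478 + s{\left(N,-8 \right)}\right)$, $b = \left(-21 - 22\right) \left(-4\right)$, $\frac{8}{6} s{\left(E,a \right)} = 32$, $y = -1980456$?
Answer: $- \frac{90768789}{41} \approx -2.2139 \cdot 10^{6}$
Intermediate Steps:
$s{\left(E,a \right)} = 24$ ($s{\left(E,a \right)} = \frac{3}{4} \cdot 32 = 24$)
$b = 172$ ($b = \left(-43\right) \left(-4\right) = 172$)
$G{\left(N \right)} = -230632 - \frac{454 \left(331 + N\right)}{-90 + N}$ ($G{\left(N \right)} = \left(508 + \frac{N + 331}{N - 90}\right) \left(-478 + 24\right) = \left(508 + \frac{331 + N}{-90 + N}\right) \left(-454\right) = -230632 - \frac{454 \left(331 + N\right)}{-90 + N}$)
$G{\left(b \right)} + y = \frac{454 \left(45389 - 87548\right)}{-90 + 172} - 1980456 = \frac{454 \left(45389 - 87548\right)}{82} - 1980456 = 454 \cdot \frac{1}{82} \left(-42159\right) - 1980456 = - \frac{9570093}{41} - 1980456 = - \frac{90768789}{41}$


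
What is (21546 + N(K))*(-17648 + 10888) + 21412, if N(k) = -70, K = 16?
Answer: -145156348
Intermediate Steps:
(21546 + N(K))*(-17648 + 10888) + 21412 = (21546 - 70)*(-17648 + 10888) + 21412 = 21476*(-6760) + 21412 = -145177760 + 21412 = -145156348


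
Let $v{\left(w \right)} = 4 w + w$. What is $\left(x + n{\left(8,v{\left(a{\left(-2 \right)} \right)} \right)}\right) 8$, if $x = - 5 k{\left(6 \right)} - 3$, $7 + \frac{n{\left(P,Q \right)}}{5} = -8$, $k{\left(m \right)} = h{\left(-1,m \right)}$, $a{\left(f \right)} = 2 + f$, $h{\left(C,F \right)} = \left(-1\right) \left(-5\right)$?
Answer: $-824$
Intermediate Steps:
$h{\left(C,F \right)} = 5$
$k{\left(m \right)} = 5$
$v{\left(w \right)} = 5 w$
$n{\left(P,Q \right)} = -75$ ($n{\left(P,Q \right)} = -35 + 5 \left(-8\right) = -35 - 40 = -75$)
$x = -28$ ($x = \left(-5\right) 5 - 3 = -25 - 3 = -28$)
$\left(x + n{\left(8,v{\left(a{\left(-2 \right)} \right)} \right)}\right) 8 = \left(-28 - 75\right) 8 = \left(-103\right) 8 = -824$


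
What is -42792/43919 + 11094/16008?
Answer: -32962825/117175892 ≈ -0.28131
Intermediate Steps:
-42792/43919 + 11094/16008 = -42792*1/43919 + 11094*(1/16008) = -42792/43919 + 1849/2668 = -32962825/117175892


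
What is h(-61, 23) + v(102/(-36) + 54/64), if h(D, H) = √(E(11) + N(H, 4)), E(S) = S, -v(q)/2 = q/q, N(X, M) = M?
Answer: -2 + √15 ≈ 1.8730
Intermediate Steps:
v(q) = -2 (v(q) = -2*q/q = -2*1 = -2)
h(D, H) = √15 (h(D, H) = √(11 + 4) = √15)
h(-61, 23) + v(102/(-36) + 54/64) = √15 - 2 = -2 + √15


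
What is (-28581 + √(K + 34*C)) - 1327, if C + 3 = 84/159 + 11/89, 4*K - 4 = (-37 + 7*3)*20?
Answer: -29908 + I*√3534103759/4717 ≈ -29908.0 + 12.603*I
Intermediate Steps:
K = -79 (K = 1 + ((-37 + 7*3)*20)/4 = 1 + ((-37 + 21)*20)/4 = 1 + (-16*20)/4 = 1 + (¼)*(-320) = 1 - 80 = -79)
C = -11076/4717 (C = -3 + (84/159 + 11/89) = -3 + (84*(1/159) + 11*(1/89)) = -3 + (28/53 + 11/89) = -3 + 3075/4717 = -11076/4717 ≈ -2.3481)
(-28581 + √(K + 34*C)) - 1327 = (-28581 + √(-79 + 34*(-11076/4717))) - 1327 = (-28581 + √(-79 - 376584/4717)) - 1327 = (-28581 + √(-749227/4717)) - 1327 = (-28581 + I*√3534103759/4717) - 1327 = -29908 + I*√3534103759/4717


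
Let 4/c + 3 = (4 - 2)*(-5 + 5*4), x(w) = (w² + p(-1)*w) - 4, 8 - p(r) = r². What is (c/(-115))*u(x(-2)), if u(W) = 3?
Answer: -4/1035 ≈ -0.0038647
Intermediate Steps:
p(r) = 8 - r²
x(w) = -4 + w² + 7*w (x(w) = (w² + (8 - 1*(-1)²)*w) - 4 = (w² + (8 - 1*1)*w) - 4 = (w² + (8 - 1)*w) - 4 = (w² + 7*w) - 4 = -4 + w² + 7*w)
c = 4/27 (c = 4/(-3 + (4 - 2)*(-5 + 5*4)) = 4/(-3 + 2*(-5 + 20)) = 4/(-3 + 2*15) = 4/(-3 + 30) = 4/27 ≈ 0.14815)
(c/(-115))*u(x(-2)) = ((4/27)/(-115))*3 = ((4/27)*(-1/115))*3 = -4/3105*3 = -4/1035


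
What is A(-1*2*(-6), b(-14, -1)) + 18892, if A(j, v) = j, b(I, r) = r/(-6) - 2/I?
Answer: 18904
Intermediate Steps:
b(I, r) = -2/I - r/6 (b(I, r) = r*(-⅙) - 2/I = -r/6 - 2/I = -2/I - r/6)
A(-1*2*(-6), b(-14, -1)) + 18892 = -1*2*(-6) + 18892 = -2*(-6) + 18892 = 12 + 18892 = 18904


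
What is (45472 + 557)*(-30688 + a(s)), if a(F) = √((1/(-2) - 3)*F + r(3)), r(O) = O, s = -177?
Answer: -1412537952 + 46029*√2490/2 ≈ -1.4114e+9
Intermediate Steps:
a(F) = √(3 - 7*F/2) (a(F) = √((1/(-2) - 3)*F + 3) = √((-½ - 3)*F + 3) = √(-7*F/2 + 3) = √(3 - 7*F/2))
(45472 + 557)*(-30688 + a(s)) = (45472 + 557)*(-30688 + √(12 - 14*(-177))/2) = 46029*(-30688 + √(12 + 2478)/2) = 46029*(-30688 + √2490/2) = -1412537952 + 46029*√2490/2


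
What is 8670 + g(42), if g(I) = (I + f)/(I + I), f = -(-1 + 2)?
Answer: 728321/84 ≈ 8670.5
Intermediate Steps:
f = -1 (f = -1*1 = -1)
g(I) = (-1 + I)/(2*I) (g(I) = (I - 1)/(I + I) = (-1 + I)/((2*I)) = (-1 + I)*(1/(2*I)) = (-1 + I)/(2*I))
8670 + g(42) = 8670 + (½)*(-1 + 42)/42 = 8670 + (½)*(1/42)*41 = 8670 + 41/84 = 728321/84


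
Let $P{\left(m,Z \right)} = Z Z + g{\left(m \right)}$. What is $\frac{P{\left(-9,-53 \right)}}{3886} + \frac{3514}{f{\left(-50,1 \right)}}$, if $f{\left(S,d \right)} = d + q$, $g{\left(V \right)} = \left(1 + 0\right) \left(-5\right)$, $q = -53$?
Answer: $- \frac{3377399}{50518} \approx -66.855$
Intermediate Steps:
$g{\left(V \right)} = -5$ ($g{\left(V \right)} = 1 \left(-5\right) = -5$)
$P{\left(m,Z \right)} = -5 + Z^{2}$ ($P{\left(m,Z \right)} = Z Z - 5 = Z^{2} - 5 = -5 + Z^{2}$)
$f{\left(S,d \right)} = -53 + d$ ($f{\left(S,d \right)} = d - 53 = -53 + d$)
$\frac{P{\left(-9,-53 \right)}}{3886} + \frac{3514}{f{\left(-50,1 \right)}} = \frac{-5 + \left(-53\right)^{2}}{3886} + \frac{3514}{-53 + 1} = \left(-5 + 2809\right) \frac{1}{3886} + \frac{3514}{-52} = 2804 \cdot \frac{1}{3886} + 3514 \left(- \frac{1}{52}\right) = \frac{1402}{1943} - \frac{1757}{26} = - \frac{3377399}{50518}$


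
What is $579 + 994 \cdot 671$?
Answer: $667553$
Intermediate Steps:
$579 + 994 \cdot 671 = 579 + 666974 = 667553$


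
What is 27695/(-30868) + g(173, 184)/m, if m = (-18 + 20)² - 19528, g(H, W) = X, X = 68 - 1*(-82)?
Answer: -45445615/50222236 ≈ -0.90489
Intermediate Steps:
X = 150 (X = 68 + 82 = 150)
g(H, W) = 150
m = -19524 (m = 2² - 19528 = 4 - 19528 = -19524)
27695/(-30868) + g(173, 184)/m = 27695/(-30868) + 150/(-19524) = 27695*(-1/30868) + 150*(-1/19524) = -27695/30868 - 25/3254 = -45445615/50222236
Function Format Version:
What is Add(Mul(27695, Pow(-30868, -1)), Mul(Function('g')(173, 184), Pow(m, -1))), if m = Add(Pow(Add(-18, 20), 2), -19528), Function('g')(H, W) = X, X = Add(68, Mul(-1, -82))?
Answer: Rational(-45445615, 50222236) ≈ -0.90489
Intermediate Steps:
X = 150 (X = Add(68, 82) = 150)
Function('g')(H, W) = 150
m = -19524 (m = Add(Pow(2, 2), -19528) = Add(4, -19528) = -19524)
Add(Mul(27695, Pow(-30868, -1)), Mul(Function('g')(173, 184), Pow(m, -1))) = Add(Mul(27695, Pow(-30868, -1)), Mul(150, Pow(-19524, -1))) = Add(Mul(27695, Rational(-1, 30868)), Mul(150, Rational(-1, 19524))) = Add(Rational(-27695, 30868), Rational(-25, 3254)) = Rational(-45445615, 50222236)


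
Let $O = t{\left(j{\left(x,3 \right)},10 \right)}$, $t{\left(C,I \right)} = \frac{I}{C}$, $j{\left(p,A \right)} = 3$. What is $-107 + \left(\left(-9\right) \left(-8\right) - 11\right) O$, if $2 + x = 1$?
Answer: $\frac{289}{3} \approx 96.333$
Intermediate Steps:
$x = -1$ ($x = -2 + 1 = -1$)
$O = \frac{10}{3} \approx 3.3333$
$-107 + \left(\left(-9\right) \left(-8\right) - 11\right) O = -107 + \left(\left(-9\right) \left(-8\right) - 11\right) \frac{10}{3} = -107 + \left(72 - 11\right) \frac{10}{3} = -107 + 61 \cdot \frac{10}{3} = -107 + \frac{610}{3} = \frac{289}{3}$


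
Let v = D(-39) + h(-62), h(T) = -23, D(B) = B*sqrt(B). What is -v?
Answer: 23 + 39*I*sqrt(39) ≈ 23.0 + 243.55*I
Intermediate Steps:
D(B) = B**(3/2)
v = -23 - 39*I*sqrt(39) (v = (-39)**(3/2) - 23 = -39*I*sqrt(39) - 23 = -23 - 39*I*sqrt(39) ≈ -23.0 - 243.55*I)
-v = -(-23 - 39*I*sqrt(39)) = 23 + 39*I*sqrt(39)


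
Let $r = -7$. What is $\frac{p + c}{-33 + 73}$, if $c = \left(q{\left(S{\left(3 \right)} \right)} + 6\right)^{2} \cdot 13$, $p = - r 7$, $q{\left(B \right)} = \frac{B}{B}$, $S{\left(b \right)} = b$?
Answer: $\frac{343}{20} \approx 17.15$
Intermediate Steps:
$q{\left(B \right)} = 1$
$p = 49$ ($p = \left(-1\right) \left(-7\right) 7 = 7 \cdot 7 = 49$)
$c = 637$ ($c = \left(1 + 6\right)^{2} \cdot 13 = 7^{2} \cdot 13 = 49 \cdot 13 = 637$)
$\frac{p + c}{-33 + 73} = \frac{49 + 637}{-33 + 73} = \frac{686}{40} = 686 \cdot \frac{1}{40} = \frac{343}{20}$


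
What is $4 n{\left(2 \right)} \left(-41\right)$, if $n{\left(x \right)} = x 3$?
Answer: $-984$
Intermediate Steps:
$n{\left(x \right)} = 3 x$
$4 n{\left(2 \right)} \left(-41\right) = 4 \cdot 3 \cdot 2 \left(-41\right) = 4 \cdot 6 \left(-41\right) = 24 \left(-41\right) = -984$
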